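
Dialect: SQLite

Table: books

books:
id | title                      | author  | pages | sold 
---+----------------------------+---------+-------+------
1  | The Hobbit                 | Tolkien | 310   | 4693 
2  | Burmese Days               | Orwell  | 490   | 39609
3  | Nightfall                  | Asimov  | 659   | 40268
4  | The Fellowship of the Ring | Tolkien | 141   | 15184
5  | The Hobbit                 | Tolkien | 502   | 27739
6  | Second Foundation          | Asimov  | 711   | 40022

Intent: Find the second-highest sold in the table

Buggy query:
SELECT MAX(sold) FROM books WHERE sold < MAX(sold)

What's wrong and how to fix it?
Bug: The inner MAX is an aggregate inside WHERE, which is not allowed

Fix: Compute the overall MAX in a subquery, then take MAX of rows below it

Corrected query:
SELECT MAX(sold) FROM books WHERE sold < (SELECT MAX(sold) FROM books)

Result:
MAX(sold)
---------
40022    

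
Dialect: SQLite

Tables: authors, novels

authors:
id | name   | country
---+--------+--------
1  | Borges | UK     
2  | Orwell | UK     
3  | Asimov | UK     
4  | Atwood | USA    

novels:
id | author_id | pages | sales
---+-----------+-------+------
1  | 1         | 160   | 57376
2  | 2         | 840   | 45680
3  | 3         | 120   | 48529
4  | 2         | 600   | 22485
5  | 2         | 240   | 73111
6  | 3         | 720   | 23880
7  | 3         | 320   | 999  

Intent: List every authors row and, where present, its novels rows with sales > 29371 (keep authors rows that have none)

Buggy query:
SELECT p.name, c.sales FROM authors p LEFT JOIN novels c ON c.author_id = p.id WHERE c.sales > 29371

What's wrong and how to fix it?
Bug: A WHERE condition on the right-hand table after LEFT JOIN drops unmatched parents

Fix: Put 'c.sales > 29371' in the JOIN's ON clause instead of WHERE

Corrected query:
SELECT p.name, c.sales FROM authors p LEFT JOIN novels c ON c.author_id = p.id AND c.sales > 29371

Result:
name   | sales
-------+------
Borges | 57376
Orwell | 45680
Orwell | 73111
Asimov | 48529
Atwood | NULL 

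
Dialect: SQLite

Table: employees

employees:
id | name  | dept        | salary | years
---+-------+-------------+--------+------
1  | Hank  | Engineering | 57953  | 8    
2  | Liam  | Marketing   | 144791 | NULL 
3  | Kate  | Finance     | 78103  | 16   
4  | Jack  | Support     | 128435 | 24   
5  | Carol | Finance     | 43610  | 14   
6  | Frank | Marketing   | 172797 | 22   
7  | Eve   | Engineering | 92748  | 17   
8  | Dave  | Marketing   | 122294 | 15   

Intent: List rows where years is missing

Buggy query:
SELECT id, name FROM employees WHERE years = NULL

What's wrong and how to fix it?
Bug: '= NULL' is always unknown in SQL three-valued logic, so no rows match

Fix: Replace '= NULL' with 'IS NULL'

Corrected query:
SELECT id, name FROM employees WHERE years IS NULL

Result:
id | name
---+-----
2  | Liam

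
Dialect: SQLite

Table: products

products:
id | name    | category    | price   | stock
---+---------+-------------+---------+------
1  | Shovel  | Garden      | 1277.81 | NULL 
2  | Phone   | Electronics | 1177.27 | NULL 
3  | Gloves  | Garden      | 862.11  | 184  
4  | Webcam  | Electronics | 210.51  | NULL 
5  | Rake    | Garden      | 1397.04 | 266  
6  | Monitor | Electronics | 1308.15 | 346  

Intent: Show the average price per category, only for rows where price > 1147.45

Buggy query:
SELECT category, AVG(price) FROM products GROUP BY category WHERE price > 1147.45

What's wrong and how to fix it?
Bug: WHERE cannot follow GROUP BY

Fix: Place WHERE between FROM and GROUP BY

Corrected query:
SELECT category, AVG(price) FROM products WHERE price > 1147.45 GROUP BY category

Result:
category    | AVG(price)
------------+-----------
Electronics | 1242.71   
Garden      | 1337.425  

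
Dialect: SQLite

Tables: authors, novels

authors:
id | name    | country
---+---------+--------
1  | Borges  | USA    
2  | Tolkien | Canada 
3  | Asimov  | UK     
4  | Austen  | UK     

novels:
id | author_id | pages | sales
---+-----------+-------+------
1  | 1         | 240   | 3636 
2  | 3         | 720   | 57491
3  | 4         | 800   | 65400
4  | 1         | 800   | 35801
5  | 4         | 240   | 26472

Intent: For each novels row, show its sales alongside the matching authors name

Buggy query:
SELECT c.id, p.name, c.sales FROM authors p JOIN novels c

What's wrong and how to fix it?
Bug: JOIN with no ON clause produces a cartesian product; every novels row pairs with every authors row

Fix: Add ON c.author_id = p.id to the JOIN

Corrected query:
SELECT c.id, p.name, c.sales FROM authors p JOIN novels c ON c.author_id = p.id

Result:
id | name   | sales
---+--------+------
1  | Borges | 3636 
2  | Asimov | 57491
3  | Austen | 65400
4  | Borges | 35801
5  | Austen | 26472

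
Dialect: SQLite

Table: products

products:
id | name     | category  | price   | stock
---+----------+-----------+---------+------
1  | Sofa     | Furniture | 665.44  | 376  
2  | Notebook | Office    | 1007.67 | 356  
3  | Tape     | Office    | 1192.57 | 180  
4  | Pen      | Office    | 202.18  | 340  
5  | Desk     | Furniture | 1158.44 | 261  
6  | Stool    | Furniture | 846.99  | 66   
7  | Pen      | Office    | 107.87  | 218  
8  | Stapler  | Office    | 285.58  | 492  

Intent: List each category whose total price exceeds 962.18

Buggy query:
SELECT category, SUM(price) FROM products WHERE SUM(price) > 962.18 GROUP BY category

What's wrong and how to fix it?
Bug: Aggregate functions cannot appear in a WHERE clause

Fix: Move the aggregate condition to a HAVING clause

Corrected query:
SELECT category, SUM(price) FROM products GROUP BY category HAVING SUM(price) > 962.18

Result:
category  | SUM(price)
----------+-----------
Furniture | 2670.87   
Office    | 2795.87   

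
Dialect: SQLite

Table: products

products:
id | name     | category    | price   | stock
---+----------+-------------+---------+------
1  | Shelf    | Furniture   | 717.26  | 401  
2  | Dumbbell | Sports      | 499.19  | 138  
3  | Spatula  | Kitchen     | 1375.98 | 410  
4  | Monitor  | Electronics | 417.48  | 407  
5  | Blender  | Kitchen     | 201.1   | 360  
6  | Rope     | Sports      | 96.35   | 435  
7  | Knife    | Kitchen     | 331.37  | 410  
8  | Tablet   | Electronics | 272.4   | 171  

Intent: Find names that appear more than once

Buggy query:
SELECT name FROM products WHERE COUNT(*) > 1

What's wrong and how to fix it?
Bug: COUNT(*) is an aggregate and cannot be used in WHERE

Fix: Group first, then use HAVING for the count condition

Corrected query:
SELECT name FROM products GROUP BY name HAVING COUNT(*) > 1

Result:
(no rows)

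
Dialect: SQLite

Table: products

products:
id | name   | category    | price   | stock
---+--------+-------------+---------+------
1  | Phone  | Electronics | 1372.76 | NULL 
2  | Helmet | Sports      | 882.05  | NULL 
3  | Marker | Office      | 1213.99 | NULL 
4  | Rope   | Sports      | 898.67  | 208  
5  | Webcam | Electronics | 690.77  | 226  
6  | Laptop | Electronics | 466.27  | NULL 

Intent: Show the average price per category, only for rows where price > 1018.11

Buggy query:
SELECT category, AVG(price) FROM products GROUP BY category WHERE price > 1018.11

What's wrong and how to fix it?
Bug: Row-level WHERE must come before GROUP BY in the clause order

Fix: Move the WHERE clause before GROUP BY

Corrected query:
SELECT category, AVG(price) FROM products WHERE price > 1018.11 GROUP BY category

Result:
category    | AVG(price)
------------+-----------
Electronics | 1372.76   
Office      | 1213.99   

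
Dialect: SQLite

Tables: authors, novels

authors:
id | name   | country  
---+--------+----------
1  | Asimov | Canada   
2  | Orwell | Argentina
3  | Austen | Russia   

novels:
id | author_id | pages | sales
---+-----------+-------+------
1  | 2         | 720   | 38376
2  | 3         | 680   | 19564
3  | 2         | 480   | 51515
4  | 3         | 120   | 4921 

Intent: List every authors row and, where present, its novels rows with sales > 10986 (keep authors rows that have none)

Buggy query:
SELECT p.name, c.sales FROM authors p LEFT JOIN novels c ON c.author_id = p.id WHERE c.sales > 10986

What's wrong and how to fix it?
Bug: Filtering c.sales in WHERE discards the NULL rows produced by LEFT JOIN, turning it into an inner join

Fix: Put 'c.sales > 10986' in the JOIN's ON clause instead of WHERE

Corrected query:
SELECT p.name, c.sales FROM authors p LEFT JOIN novels c ON c.author_id = p.id AND c.sales > 10986

Result:
name   | sales
-------+------
Asimov | NULL 
Orwell | 38376
Orwell | 51515
Austen | 19564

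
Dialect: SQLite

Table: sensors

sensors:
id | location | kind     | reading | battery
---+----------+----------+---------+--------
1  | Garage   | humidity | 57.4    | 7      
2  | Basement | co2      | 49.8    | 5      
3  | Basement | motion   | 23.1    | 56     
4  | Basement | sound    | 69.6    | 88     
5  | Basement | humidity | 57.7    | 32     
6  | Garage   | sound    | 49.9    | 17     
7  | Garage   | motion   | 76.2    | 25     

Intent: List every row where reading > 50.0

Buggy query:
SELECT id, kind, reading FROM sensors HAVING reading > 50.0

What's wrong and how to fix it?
Bug: HAVING filters the output of aggregation, but this query has no GROUP BY and no aggregate functions, so SQLite rejects it (HAVING clause on a non-aggregate query); the condition here is per row

Fix: Use WHERE for row-level filtering

Corrected query:
SELECT id, kind, reading FROM sensors WHERE reading > 50.0

Result:
id | kind     | reading
---+----------+--------
1  | humidity | 57.4   
4  | sound    | 69.6   
5  | humidity | 57.7   
7  | motion   | 76.2   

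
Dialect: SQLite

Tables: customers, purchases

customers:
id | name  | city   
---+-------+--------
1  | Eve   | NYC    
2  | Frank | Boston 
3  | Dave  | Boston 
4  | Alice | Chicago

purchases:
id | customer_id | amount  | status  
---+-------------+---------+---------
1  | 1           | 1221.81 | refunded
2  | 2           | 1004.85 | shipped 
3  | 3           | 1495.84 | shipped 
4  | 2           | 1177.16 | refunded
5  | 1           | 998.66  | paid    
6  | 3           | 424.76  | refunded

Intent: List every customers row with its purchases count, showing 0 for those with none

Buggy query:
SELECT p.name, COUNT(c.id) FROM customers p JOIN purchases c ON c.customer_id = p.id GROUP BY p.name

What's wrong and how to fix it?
Bug: INNER JOIN drops customers rows that have no matching purchases rows

Fix: Switch to LEFT JOIN to retain unmatched parent rows

Corrected query:
SELECT p.name, COUNT(c.id) FROM customers p LEFT JOIN purchases c ON c.customer_id = p.id GROUP BY p.name

Result:
name  | COUNT(c.id)
------+------------
Alice | 0          
Dave  | 2          
Eve   | 2          
Frank | 2          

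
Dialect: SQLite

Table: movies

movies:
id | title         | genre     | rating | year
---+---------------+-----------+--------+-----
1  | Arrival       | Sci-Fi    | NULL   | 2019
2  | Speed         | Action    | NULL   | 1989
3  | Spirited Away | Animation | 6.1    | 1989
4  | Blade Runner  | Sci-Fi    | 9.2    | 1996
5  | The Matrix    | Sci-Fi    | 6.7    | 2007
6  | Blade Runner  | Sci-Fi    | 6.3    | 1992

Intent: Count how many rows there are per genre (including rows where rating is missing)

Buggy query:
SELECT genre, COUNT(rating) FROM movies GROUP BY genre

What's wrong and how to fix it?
Bug: COUNT(column) counts non-NULL values only; rows with NULL rating aren't counted

Fix: Use COUNT(*) to count all rows regardless of NULL

Corrected query:
SELECT genre, COUNT(*) FROM movies GROUP BY genre

Result:
genre     | COUNT(*)
----------+---------
Action    | 1       
Animation | 1       
Sci-Fi    | 4       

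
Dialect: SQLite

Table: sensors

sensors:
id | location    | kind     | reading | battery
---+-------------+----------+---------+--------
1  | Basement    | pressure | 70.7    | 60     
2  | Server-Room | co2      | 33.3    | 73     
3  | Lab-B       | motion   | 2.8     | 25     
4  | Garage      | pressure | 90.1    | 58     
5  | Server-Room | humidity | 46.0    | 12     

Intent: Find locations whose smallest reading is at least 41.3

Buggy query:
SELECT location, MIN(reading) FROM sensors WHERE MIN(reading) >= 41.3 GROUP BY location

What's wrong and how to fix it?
Bug: Aggregates like MIN are computed per group after WHERE runs

Fix: Use HAVING for the per-group MIN condition

Corrected query:
SELECT location, MIN(reading) FROM sensors GROUP BY location HAVING MIN(reading) >= 41.3

Result:
location | MIN(reading)
---------+-------------
Basement | 70.7        
Garage   | 90.1        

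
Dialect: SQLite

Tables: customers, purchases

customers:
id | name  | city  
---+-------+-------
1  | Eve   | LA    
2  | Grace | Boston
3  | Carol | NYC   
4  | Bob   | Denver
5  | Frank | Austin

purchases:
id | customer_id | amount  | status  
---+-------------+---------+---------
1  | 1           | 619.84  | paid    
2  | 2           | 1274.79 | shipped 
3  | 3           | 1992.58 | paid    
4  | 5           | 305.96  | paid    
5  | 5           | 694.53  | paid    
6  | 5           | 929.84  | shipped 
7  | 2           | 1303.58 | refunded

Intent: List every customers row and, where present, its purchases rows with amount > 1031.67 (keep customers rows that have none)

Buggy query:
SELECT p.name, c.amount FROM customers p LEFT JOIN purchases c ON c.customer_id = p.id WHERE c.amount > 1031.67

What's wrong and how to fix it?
Bug: Filtering c.amount in WHERE discards the NULL rows produced by LEFT JOIN, turning it into an inner join

Fix: Put 'c.amount > 1031.67' in the JOIN's ON clause instead of WHERE

Corrected query:
SELECT p.name, c.amount FROM customers p LEFT JOIN purchases c ON c.customer_id = p.id AND c.amount > 1031.67

Result:
name  | amount 
------+--------
Eve   | NULL   
Grace | 1274.79
Grace | 1303.58
Carol | 1992.58
Bob   | NULL   
Frank | NULL   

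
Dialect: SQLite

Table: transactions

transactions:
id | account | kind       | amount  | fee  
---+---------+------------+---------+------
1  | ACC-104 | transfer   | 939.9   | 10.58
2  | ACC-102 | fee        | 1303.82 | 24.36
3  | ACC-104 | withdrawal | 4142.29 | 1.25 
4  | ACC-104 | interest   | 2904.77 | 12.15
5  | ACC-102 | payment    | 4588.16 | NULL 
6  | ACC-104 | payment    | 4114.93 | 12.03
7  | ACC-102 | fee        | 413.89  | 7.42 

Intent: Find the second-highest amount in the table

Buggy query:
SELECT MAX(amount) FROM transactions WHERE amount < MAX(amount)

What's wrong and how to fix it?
Bug: The inner MAX is an aggregate inside WHERE, which is not allowed

Fix: Compute the overall MAX in a subquery, then take MAX of rows below it

Corrected query:
SELECT MAX(amount) FROM transactions WHERE amount < (SELECT MAX(amount) FROM transactions)

Result:
MAX(amount)
-----------
4142.29    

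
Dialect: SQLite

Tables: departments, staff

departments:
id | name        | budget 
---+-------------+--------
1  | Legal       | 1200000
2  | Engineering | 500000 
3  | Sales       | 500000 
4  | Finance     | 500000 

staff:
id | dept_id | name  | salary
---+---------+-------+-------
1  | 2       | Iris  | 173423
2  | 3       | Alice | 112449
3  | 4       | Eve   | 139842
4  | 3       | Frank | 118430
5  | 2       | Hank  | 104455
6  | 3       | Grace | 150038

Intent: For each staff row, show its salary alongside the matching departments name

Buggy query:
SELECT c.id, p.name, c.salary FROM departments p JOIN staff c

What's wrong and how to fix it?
Bug: JOIN with no ON clause produces a cartesian product; every staff row pairs with every departments row

Fix: Add ON c.dept_id = p.id to the JOIN

Corrected query:
SELECT c.id, p.name, c.salary FROM departments p JOIN staff c ON c.dept_id = p.id

Result:
id | name        | salary
---+-------------+-------
1  | Engineering | 173423
2  | Sales       | 112449
3  | Finance     | 139842
4  | Sales       | 118430
5  | Engineering | 104455
6  | Sales       | 150038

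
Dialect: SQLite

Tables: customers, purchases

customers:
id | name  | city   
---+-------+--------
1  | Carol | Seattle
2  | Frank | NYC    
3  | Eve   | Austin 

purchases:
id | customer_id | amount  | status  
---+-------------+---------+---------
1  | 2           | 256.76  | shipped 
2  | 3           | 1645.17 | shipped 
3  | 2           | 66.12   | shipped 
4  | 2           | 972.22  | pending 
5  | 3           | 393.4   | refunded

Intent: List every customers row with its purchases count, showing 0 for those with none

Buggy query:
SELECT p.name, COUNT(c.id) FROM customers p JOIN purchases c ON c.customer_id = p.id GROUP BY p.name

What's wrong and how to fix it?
Bug: INNER JOIN drops customers rows that have no matching purchases rows

Fix: Switch to LEFT JOIN to retain unmatched parent rows

Corrected query:
SELECT p.name, COUNT(c.id) FROM customers p LEFT JOIN purchases c ON c.customer_id = p.id GROUP BY p.name

Result:
name  | COUNT(c.id)
------+------------
Carol | 0          
Eve   | 2          
Frank | 3          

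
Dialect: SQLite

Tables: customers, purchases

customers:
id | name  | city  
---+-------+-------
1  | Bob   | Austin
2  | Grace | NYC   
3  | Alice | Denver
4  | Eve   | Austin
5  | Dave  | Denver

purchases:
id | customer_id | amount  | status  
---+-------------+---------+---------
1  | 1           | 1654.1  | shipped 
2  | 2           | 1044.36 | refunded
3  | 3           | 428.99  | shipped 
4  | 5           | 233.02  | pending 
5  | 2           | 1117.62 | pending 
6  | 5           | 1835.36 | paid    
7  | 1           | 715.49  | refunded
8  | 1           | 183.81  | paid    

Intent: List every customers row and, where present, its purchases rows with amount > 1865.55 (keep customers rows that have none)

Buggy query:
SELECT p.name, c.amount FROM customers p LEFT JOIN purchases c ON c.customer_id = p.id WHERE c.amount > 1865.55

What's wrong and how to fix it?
Bug: A WHERE condition on the right-hand table after LEFT JOIN drops unmatched parents

Fix: Move the right-table condition into the ON clause so unmatched parents are kept

Corrected query:
SELECT p.name, c.amount FROM customers p LEFT JOIN purchases c ON c.customer_id = p.id AND c.amount > 1865.55

Result:
name  | amount
------+-------
Bob   | NULL  
Grace | NULL  
Alice | NULL  
Eve   | NULL  
Dave  | NULL  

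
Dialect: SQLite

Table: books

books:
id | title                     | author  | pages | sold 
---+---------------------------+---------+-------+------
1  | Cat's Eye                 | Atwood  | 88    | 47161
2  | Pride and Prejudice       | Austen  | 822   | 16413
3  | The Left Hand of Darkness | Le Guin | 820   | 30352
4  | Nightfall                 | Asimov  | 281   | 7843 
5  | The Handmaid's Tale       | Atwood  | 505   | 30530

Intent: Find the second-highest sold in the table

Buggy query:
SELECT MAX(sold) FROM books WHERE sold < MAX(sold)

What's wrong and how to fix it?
Bug: The inner MAX is an aggregate inside WHERE, which is not allowed

Fix: Compute the overall MAX in a subquery, then take MAX of rows below it

Corrected query:
SELECT MAX(sold) FROM books WHERE sold < (SELECT MAX(sold) FROM books)

Result:
MAX(sold)
---------
30530    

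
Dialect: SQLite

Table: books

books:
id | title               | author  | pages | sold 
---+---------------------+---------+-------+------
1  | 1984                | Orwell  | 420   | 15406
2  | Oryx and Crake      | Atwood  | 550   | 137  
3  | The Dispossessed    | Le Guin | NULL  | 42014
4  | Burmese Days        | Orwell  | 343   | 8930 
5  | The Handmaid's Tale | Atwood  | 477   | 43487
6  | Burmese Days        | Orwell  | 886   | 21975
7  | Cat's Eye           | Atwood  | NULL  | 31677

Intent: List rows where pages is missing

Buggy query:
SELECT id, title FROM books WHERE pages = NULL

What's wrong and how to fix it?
Bug: '= NULL' is always unknown in SQL three-valued logic, so no rows match

Fix: Replace '= NULL' with 'IS NULL'

Corrected query:
SELECT id, title FROM books WHERE pages IS NULL

Result:
id | title           
---+-----------------
3  | The Dispossessed
7  | Cat's Eye       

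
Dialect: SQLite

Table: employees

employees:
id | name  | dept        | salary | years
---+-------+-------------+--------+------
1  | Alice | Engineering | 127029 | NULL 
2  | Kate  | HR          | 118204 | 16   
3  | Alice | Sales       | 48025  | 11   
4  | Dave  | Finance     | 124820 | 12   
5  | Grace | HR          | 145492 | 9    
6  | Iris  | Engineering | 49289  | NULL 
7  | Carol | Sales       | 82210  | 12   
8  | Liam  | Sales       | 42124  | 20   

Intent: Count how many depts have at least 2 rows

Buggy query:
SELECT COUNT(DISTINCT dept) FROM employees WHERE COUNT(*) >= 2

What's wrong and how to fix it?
Bug: COUNT(*) cannot appear in WHERE; the per-group count doesn't exist yet

Fix: Use a subquery that GROUPs and filters with HAVING, then count its rows

Corrected query:
SELECT COUNT(*) FROM (SELECT dept FROM employees GROUP BY dept HAVING COUNT(*) >= 2)

Result:
COUNT(*)
--------
3       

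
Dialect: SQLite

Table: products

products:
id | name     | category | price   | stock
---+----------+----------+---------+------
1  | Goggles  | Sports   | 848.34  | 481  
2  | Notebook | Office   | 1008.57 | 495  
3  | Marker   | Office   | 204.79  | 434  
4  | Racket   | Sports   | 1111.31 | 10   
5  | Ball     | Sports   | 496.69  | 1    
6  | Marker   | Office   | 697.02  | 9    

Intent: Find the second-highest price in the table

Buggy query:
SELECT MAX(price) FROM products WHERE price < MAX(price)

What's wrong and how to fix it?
Bug: The inner MAX is an aggregate inside WHERE, which is not allowed

Fix: Compute the overall MAX in a subquery, then take MAX of rows below it

Corrected query:
SELECT MAX(price) FROM products WHERE price < (SELECT MAX(price) FROM products)

Result:
MAX(price)
----------
1008.57   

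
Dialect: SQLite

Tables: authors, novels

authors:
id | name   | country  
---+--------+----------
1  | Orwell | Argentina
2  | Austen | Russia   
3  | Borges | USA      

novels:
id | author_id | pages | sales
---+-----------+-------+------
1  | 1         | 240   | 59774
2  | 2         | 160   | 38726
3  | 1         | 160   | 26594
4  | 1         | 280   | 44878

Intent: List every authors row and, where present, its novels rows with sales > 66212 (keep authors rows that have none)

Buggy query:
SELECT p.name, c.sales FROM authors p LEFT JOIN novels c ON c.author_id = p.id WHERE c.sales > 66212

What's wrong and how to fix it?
Bug: Filtering c.sales in WHERE discards the NULL rows produced by LEFT JOIN, turning it into an inner join

Fix: Put 'c.sales > 66212' in the JOIN's ON clause instead of WHERE

Corrected query:
SELECT p.name, c.sales FROM authors p LEFT JOIN novels c ON c.author_id = p.id AND c.sales > 66212

Result:
name   | sales
-------+------
Orwell | NULL 
Austen | NULL 
Borges | NULL 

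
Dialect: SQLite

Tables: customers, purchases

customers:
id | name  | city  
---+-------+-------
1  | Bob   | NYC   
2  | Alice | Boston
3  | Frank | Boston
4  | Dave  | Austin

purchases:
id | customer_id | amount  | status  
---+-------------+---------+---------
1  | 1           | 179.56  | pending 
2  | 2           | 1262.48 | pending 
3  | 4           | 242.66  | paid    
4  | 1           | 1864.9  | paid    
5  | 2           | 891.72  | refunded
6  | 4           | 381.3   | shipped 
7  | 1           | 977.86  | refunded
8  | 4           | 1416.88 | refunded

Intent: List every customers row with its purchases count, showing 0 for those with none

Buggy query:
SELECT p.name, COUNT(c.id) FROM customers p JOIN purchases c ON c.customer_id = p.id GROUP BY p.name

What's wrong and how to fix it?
Bug: INNER JOIN drops customers rows that have no matching purchases rows

Fix: Use LEFT JOIN so parents without children still appear (COUNT(c.id) gives 0)

Corrected query:
SELECT p.name, COUNT(c.id) FROM customers p LEFT JOIN purchases c ON c.customer_id = p.id GROUP BY p.name

Result:
name  | COUNT(c.id)
------+------------
Alice | 2          
Bob   | 3          
Dave  | 3          
Frank | 0          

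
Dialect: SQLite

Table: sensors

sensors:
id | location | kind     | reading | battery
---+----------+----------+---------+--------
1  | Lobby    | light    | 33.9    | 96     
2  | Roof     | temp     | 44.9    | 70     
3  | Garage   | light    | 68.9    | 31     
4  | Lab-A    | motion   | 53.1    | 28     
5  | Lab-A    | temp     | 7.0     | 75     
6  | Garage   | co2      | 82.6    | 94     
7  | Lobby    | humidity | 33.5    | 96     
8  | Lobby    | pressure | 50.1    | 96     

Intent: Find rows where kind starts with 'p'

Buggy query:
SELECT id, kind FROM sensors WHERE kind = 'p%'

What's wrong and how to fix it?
Bug: '=' compares the literal string including the % character; pattern matching needs LIKE

Fix: Use LIKE for wildcard pattern matching

Corrected query:
SELECT id, kind FROM sensors WHERE kind LIKE 'p%'

Result:
id | kind    
---+---------
8  | pressure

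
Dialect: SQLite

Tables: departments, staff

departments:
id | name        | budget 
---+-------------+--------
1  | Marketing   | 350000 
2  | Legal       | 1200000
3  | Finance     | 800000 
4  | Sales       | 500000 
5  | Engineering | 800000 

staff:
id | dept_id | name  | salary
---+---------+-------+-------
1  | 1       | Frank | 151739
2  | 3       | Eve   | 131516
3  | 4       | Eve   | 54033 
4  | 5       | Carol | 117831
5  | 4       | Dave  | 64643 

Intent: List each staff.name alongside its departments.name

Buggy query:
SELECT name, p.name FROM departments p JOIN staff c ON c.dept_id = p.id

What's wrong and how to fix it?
Bug: Both tables have a 'name' column; the unqualified reference is ambiguous

Fix: Qualify the column with its table alias (c.name)

Corrected query:
SELECT c.name, p.name FROM departments p JOIN staff c ON c.dept_id = p.id

Result:
name  | name       
------+------------
Frank | Marketing  
Eve   | Finance    
Eve   | Sales      
Carol | Engineering
Dave  | Sales      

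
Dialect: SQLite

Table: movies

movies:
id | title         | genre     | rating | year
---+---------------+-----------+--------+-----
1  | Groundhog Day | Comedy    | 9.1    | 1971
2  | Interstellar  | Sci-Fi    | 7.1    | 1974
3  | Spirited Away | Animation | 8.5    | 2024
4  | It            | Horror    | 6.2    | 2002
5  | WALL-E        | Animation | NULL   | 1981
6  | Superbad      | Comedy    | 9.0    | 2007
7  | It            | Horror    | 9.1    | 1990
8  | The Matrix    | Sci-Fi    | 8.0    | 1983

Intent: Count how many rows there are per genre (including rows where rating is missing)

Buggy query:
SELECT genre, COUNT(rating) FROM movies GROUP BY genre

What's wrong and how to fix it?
Bug: COUNT(rating) skips NULLs, so groups with missing rating are undercounted

Fix: Use COUNT(*) to count all rows regardless of NULL

Corrected query:
SELECT genre, COUNT(*) FROM movies GROUP BY genre

Result:
genre     | COUNT(*)
----------+---------
Animation | 2       
Comedy    | 2       
Horror    | 2       
Sci-Fi    | 2       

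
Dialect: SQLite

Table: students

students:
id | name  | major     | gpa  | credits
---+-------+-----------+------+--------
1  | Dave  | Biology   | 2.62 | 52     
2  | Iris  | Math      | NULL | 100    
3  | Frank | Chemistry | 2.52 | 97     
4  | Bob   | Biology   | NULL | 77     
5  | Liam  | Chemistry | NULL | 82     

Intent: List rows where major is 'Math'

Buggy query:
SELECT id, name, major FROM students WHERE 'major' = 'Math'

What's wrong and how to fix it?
Bug: Single quotes denote string literals in SQL; the column name is being compared as a constant string

Fix: Reference the column as major without single quotes

Corrected query:
SELECT id, name, major FROM students WHERE major = 'Math'

Result:
id | name | major
---+------+------
2  | Iris | Math 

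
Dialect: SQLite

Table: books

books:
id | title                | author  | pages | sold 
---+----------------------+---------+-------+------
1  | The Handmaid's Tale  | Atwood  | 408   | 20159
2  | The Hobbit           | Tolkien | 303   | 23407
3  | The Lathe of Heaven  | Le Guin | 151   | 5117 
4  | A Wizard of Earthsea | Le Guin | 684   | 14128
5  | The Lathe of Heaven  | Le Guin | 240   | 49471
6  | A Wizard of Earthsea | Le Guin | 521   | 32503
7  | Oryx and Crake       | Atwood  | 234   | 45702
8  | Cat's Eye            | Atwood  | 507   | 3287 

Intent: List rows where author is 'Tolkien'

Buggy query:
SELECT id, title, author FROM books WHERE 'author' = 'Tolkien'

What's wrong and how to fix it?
Bug: 'author' in single quotes is a string literal, not the column; the comparison is literal-vs-literal and never true

Fix: Remove the quotes around the column name (or use double quotes for an identifier)

Corrected query:
SELECT id, title, author FROM books WHERE author = 'Tolkien'

Result:
id | title      | author 
---+------------+--------
2  | The Hobbit | Tolkien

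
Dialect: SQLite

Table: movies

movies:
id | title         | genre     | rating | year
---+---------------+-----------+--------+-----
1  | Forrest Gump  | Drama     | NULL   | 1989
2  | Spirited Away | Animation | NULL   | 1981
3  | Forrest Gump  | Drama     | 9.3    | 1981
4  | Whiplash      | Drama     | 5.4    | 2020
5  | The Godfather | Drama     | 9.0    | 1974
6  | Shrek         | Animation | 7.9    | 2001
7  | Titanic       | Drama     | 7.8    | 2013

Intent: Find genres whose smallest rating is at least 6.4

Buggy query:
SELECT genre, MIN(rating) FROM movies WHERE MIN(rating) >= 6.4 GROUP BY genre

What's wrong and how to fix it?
Bug: Aggregates like MIN are computed per group after WHERE runs

Fix: Replace WHERE with HAVING after the GROUP BY

Corrected query:
SELECT genre, MIN(rating) FROM movies GROUP BY genre HAVING MIN(rating) >= 6.4

Result:
genre     | MIN(rating)
----------+------------
Animation | 7.9        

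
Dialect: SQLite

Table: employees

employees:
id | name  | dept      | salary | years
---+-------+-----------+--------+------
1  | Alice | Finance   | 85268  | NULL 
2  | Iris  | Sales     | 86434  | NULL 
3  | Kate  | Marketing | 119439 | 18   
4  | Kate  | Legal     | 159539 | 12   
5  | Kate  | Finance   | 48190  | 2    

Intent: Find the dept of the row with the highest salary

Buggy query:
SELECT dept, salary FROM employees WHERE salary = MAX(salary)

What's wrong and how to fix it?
Bug: MAX(salary) is an aggregate and cannot be used directly in WHERE

Fix: Wrap MAX in a scalar subquery so WHERE compares against a single value

Corrected query:
SELECT dept, salary FROM employees WHERE salary = (SELECT MAX(salary) FROM employees)

Result:
dept  | salary
------+-------
Legal | 159539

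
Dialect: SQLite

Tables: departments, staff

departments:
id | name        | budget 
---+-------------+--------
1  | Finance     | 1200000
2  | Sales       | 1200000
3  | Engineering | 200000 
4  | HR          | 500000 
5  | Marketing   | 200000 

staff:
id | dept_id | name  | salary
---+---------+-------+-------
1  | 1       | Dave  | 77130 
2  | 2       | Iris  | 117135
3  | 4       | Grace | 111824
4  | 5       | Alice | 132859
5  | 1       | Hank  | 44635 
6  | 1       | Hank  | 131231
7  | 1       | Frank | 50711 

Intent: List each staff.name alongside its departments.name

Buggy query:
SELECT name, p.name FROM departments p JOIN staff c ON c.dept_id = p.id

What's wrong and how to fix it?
Bug: 'name' exists in both joined tables, so the database can't tell which one is meant

Fix: Qualify the column with its table alias (c.name)

Corrected query:
SELECT c.name, p.name FROM departments p JOIN staff c ON c.dept_id = p.id

Result:
name  | name     
------+----------
Dave  | Finance  
Iris  | Sales    
Grace | HR       
Alice | Marketing
Hank  | Finance  
Hank  | Finance  
Frank | Finance  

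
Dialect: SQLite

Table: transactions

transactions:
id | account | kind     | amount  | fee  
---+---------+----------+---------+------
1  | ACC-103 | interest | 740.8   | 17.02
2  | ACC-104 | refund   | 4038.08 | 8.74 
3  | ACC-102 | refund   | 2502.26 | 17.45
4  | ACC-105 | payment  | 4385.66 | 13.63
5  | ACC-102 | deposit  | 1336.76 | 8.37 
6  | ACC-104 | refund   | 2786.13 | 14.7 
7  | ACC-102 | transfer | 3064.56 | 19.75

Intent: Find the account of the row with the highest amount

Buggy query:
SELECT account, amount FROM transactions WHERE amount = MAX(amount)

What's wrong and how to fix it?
Bug: MAX(amount) is an aggregate and cannot be used directly in WHERE

Fix: Use a subquery: WHERE amount = (SELECT MAX(amount) FROM transactions)

Corrected query:
SELECT account, amount FROM transactions WHERE amount = (SELECT MAX(amount) FROM transactions)

Result:
account | amount 
--------+--------
ACC-105 | 4385.66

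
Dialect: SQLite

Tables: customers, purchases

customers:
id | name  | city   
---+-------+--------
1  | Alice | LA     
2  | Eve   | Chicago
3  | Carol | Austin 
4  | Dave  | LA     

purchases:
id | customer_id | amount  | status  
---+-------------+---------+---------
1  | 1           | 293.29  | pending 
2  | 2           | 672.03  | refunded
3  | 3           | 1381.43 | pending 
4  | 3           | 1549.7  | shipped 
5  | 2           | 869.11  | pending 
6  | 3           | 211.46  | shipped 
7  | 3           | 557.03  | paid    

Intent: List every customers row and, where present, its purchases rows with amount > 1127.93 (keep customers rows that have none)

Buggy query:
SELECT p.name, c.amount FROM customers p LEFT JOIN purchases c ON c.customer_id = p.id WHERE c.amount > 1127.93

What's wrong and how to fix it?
Bug: Filtering c.amount in WHERE discards the NULL rows produced by LEFT JOIN, turning it into an inner join

Fix: Move the right-table condition into the ON clause so unmatched parents are kept

Corrected query:
SELECT p.name, c.amount FROM customers p LEFT JOIN purchases c ON c.customer_id = p.id AND c.amount > 1127.93

Result:
name  | amount 
------+--------
Alice | NULL   
Eve   | NULL   
Carol | 1381.43
Carol | 1549.7 
Dave  | NULL   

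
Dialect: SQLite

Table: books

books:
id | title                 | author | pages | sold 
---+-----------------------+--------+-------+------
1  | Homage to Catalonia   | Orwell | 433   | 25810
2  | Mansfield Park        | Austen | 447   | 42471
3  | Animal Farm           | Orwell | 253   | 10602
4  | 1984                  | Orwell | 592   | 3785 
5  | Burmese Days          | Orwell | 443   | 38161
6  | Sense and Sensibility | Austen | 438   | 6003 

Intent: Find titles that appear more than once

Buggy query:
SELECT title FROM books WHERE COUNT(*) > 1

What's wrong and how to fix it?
Bug: WHERE can't reference COUNT(*); aggregates are computed after WHERE

Fix: GROUP BY title, then filter groups with HAVING COUNT(*) > 1

Corrected query:
SELECT title FROM books GROUP BY title HAVING COUNT(*) > 1

Result:
(no rows)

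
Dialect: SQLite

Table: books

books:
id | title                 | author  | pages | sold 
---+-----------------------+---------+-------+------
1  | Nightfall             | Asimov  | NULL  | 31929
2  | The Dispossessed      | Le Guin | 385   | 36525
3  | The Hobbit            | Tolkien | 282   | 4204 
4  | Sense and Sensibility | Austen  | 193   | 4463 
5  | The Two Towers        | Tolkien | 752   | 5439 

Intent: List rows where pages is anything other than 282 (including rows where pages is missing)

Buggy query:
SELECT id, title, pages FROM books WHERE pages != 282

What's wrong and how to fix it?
Bug: 'pages != 282' is unknown when pages is NULL, so NULL rows are silently excluded

Fix: Add an explicit OR pages IS NULL to include the missing-value rows

Corrected query:
SELECT id, title, pages FROM books WHERE pages != 282 OR pages IS NULL

Result:
id | title                 | pages
---+-----------------------+------
1  | Nightfall             | NULL 
2  | The Dispossessed      | 385  
4  | Sense and Sensibility | 193  
5  | The Two Towers        | 752  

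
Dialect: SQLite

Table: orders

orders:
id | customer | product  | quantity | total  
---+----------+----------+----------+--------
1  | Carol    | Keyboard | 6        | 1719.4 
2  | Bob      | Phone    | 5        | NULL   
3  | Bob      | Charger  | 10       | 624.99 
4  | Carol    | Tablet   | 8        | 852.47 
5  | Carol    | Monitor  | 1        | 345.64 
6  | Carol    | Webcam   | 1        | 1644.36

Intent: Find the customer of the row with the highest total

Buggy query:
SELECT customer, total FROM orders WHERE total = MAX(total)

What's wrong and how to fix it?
Bug: MAX(total) is an aggregate and cannot be used directly in WHERE

Fix: Wrap MAX in a scalar subquery so WHERE compares against a single value

Corrected query:
SELECT customer, total FROM orders WHERE total = (SELECT MAX(total) FROM orders)

Result:
customer | total 
---------+-------
Carol    | 1719.4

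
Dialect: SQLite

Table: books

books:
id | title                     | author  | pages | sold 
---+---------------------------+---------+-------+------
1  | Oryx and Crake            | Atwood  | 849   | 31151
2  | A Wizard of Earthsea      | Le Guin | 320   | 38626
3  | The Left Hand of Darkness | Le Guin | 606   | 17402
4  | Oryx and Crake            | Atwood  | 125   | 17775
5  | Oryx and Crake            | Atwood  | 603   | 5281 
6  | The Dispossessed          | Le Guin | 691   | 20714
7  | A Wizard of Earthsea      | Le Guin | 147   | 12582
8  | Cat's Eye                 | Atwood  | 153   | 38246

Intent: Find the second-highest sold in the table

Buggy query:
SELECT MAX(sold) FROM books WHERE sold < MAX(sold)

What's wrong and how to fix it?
Bug: The inner MAX is an aggregate inside WHERE, which is not allowed

Fix: Put the inner MAX in a scalar subquery

Corrected query:
SELECT MAX(sold) FROM books WHERE sold < (SELECT MAX(sold) FROM books)

Result:
MAX(sold)
---------
38246    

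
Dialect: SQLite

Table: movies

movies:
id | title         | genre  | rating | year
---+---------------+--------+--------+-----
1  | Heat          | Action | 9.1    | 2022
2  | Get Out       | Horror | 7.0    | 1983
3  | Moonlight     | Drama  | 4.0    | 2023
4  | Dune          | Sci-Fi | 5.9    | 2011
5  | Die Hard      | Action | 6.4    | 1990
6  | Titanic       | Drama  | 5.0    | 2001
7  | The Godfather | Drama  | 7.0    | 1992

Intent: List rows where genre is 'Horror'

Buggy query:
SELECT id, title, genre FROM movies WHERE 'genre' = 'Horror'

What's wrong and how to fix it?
Bug: 'genre' in single quotes is a string literal, not the column; the comparison is literal-vs-literal and never true

Fix: Reference the column as genre without single quotes

Corrected query:
SELECT id, title, genre FROM movies WHERE genre = 'Horror'

Result:
id | title   | genre 
---+---------+-------
2  | Get Out | Horror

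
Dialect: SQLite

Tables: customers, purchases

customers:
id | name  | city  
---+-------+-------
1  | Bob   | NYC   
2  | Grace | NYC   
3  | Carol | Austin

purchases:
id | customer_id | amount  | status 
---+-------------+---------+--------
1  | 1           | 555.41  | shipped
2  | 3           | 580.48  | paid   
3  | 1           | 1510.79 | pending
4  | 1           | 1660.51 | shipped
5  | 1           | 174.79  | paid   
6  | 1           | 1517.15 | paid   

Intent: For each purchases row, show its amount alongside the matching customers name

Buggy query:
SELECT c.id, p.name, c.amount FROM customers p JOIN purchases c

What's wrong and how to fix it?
Bug: Missing join condition: each purchases row is matched to all customers rows instead of just its own

Fix: Specify the join condition linking the foreign key to the parent id

Corrected query:
SELECT c.id, p.name, c.amount FROM customers p JOIN purchases c ON c.customer_id = p.id

Result:
id | name  | amount 
---+-------+--------
1  | Bob   | 555.41 
2  | Carol | 580.48 
3  | Bob   | 1510.79
4  | Bob   | 1660.51
5  | Bob   | 174.79 
6  | Bob   | 1517.15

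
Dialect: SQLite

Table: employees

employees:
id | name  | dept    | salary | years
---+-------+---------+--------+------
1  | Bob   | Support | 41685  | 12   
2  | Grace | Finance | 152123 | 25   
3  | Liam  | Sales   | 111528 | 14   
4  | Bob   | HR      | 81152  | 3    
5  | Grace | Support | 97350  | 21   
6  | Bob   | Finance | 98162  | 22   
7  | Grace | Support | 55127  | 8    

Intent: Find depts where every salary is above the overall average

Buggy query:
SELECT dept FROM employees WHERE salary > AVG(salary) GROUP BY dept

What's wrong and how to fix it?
Bug: WHERE evaluates per row before aggregation, so AVG() is unavailable

Fix: Use a subquery for AVG and a HAVING MIN(...) filter so the condition holds for every row in the group

Corrected query:
SELECT dept FROM employees GROUP BY dept HAVING MIN(salary) > (SELECT AVG(salary) FROM employees)

Result:
dept   
-------
Finance
Sales  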